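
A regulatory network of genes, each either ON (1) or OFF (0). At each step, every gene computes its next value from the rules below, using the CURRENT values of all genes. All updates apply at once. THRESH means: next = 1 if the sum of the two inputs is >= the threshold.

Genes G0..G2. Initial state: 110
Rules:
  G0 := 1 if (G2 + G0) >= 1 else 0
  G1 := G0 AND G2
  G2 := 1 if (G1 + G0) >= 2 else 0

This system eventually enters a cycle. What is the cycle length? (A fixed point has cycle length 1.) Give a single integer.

Step 0: 110
Step 1: G0=(0+1>=1)=1 G1=G0&G2=1&0=0 G2=(1+1>=2)=1 -> 101
Step 2: G0=(1+1>=1)=1 G1=G0&G2=1&1=1 G2=(0+1>=2)=0 -> 110
State from step 2 equals state from step 0 -> cycle length 2

Answer: 2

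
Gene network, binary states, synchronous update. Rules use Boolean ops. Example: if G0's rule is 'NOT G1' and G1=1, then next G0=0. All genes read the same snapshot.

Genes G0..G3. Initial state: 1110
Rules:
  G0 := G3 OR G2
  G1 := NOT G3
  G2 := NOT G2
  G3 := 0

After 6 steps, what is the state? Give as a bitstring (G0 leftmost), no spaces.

Step 1: G0=G3|G2=0|1=1 G1=NOT G3=NOT 0=1 G2=NOT G2=NOT 1=0 G3=0(const) -> 1100
Step 2: G0=G3|G2=0|0=0 G1=NOT G3=NOT 0=1 G2=NOT G2=NOT 0=1 G3=0(const) -> 0110
Step 3: G0=G3|G2=0|1=1 G1=NOT G3=NOT 0=1 G2=NOT G2=NOT 1=0 G3=0(const) -> 1100
Step 4: G0=G3|G2=0|0=0 G1=NOT G3=NOT 0=1 G2=NOT G2=NOT 0=1 G3=0(const) -> 0110
Step 5: G0=G3|G2=0|1=1 G1=NOT G3=NOT 0=1 G2=NOT G2=NOT 1=0 G3=0(const) -> 1100
Step 6: G0=G3|G2=0|0=0 G1=NOT G3=NOT 0=1 G2=NOT G2=NOT 0=1 G3=0(const) -> 0110

0110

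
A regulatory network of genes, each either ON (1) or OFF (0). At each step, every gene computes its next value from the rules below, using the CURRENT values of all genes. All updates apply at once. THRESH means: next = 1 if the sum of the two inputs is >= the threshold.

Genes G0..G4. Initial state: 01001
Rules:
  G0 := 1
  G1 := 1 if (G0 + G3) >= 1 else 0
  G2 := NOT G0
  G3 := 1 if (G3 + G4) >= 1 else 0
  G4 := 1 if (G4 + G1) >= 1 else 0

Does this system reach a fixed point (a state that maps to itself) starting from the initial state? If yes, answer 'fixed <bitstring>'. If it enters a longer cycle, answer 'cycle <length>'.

Answer: fixed 11011

Derivation:
Step 0: 01001
Step 1: G0=1(const) G1=(0+0>=1)=0 G2=NOT G0=NOT 0=1 G3=(0+1>=1)=1 G4=(1+1>=1)=1 -> 10111
Step 2: G0=1(const) G1=(1+1>=1)=1 G2=NOT G0=NOT 1=0 G3=(1+1>=1)=1 G4=(1+0>=1)=1 -> 11011
Step 3: G0=1(const) G1=(1+1>=1)=1 G2=NOT G0=NOT 1=0 G3=(1+1>=1)=1 G4=(1+1>=1)=1 -> 11011
Fixed point reached at step 2: 11011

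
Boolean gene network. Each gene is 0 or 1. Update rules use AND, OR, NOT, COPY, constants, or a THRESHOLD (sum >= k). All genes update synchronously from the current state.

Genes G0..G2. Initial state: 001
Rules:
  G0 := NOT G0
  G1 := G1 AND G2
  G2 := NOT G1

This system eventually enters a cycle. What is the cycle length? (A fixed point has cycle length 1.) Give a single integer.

Step 0: 001
Step 1: G0=NOT G0=NOT 0=1 G1=G1&G2=0&1=0 G2=NOT G1=NOT 0=1 -> 101
Step 2: G0=NOT G0=NOT 1=0 G1=G1&G2=0&1=0 G2=NOT G1=NOT 0=1 -> 001
State from step 2 equals state from step 0 -> cycle length 2

Answer: 2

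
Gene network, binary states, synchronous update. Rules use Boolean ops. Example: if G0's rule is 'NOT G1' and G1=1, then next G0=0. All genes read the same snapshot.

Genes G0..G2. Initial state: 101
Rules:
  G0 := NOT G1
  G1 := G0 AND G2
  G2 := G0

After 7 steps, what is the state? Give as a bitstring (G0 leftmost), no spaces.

Step 1: G0=NOT G1=NOT 0=1 G1=G0&G2=1&1=1 G2=G0=1 -> 111
Step 2: G0=NOT G1=NOT 1=0 G1=G0&G2=1&1=1 G2=G0=1 -> 011
Step 3: G0=NOT G1=NOT 1=0 G1=G0&G2=0&1=0 G2=G0=0 -> 000
Step 4: G0=NOT G1=NOT 0=1 G1=G0&G2=0&0=0 G2=G0=0 -> 100
Step 5: G0=NOT G1=NOT 0=1 G1=G0&G2=1&0=0 G2=G0=1 -> 101
Step 6: G0=NOT G1=NOT 0=1 G1=G0&G2=1&1=1 G2=G0=1 -> 111
Step 7: G0=NOT G1=NOT 1=0 G1=G0&G2=1&1=1 G2=G0=1 -> 011

011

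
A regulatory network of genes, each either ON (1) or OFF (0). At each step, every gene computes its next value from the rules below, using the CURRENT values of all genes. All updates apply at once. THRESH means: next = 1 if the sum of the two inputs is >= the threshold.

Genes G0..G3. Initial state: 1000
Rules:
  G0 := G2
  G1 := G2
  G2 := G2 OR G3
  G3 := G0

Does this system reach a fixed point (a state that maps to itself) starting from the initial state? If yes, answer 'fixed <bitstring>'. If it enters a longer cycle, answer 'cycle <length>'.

Step 0: 1000
Step 1: G0=G2=0 G1=G2=0 G2=G2|G3=0|0=0 G3=G0=1 -> 0001
Step 2: G0=G2=0 G1=G2=0 G2=G2|G3=0|1=1 G3=G0=0 -> 0010
Step 3: G0=G2=1 G1=G2=1 G2=G2|G3=1|0=1 G3=G0=0 -> 1110
Step 4: G0=G2=1 G1=G2=1 G2=G2|G3=1|0=1 G3=G0=1 -> 1111
Step 5: G0=G2=1 G1=G2=1 G2=G2|G3=1|1=1 G3=G0=1 -> 1111
Fixed point reached at step 4: 1111

Answer: fixed 1111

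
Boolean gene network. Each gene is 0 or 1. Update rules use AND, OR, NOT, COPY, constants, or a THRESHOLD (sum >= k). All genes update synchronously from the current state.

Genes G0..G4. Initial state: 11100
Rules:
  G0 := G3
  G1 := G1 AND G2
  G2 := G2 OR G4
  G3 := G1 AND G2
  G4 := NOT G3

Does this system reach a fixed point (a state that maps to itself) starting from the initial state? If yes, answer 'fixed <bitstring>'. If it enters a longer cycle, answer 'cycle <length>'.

Answer: fixed 11110

Derivation:
Step 0: 11100
Step 1: G0=G3=0 G1=G1&G2=1&1=1 G2=G2|G4=1|0=1 G3=G1&G2=1&1=1 G4=NOT G3=NOT 0=1 -> 01111
Step 2: G0=G3=1 G1=G1&G2=1&1=1 G2=G2|G4=1|1=1 G3=G1&G2=1&1=1 G4=NOT G3=NOT 1=0 -> 11110
Step 3: G0=G3=1 G1=G1&G2=1&1=1 G2=G2|G4=1|0=1 G3=G1&G2=1&1=1 G4=NOT G3=NOT 1=0 -> 11110
Fixed point reached at step 2: 11110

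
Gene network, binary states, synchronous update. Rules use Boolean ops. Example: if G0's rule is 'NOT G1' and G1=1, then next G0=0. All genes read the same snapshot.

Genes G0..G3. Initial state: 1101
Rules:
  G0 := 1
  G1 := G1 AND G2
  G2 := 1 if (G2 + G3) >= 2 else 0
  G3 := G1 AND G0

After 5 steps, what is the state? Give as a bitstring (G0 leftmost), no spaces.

Step 1: G0=1(const) G1=G1&G2=1&0=0 G2=(0+1>=2)=0 G3=G1&G0=1&1=1 -> 1001
Step 2: G0=1(const) G1=G1&G2=0&0=0 G2=(0+1>=2)=0 G3=G1&G0=0&1=0 -> 1000
Step 3: G0=1(const) G1=G1&G2=0&0=0 G2=(0+0>=2)=0 G3=G1&G0=0&1=0 -> 1000
Step 4: G0=1(const) G1=G1&G2=0&0=0 G2=(0+0>=2)=0 G3=G1&G0=0&1=0 -> 1000
Step 5: G0=1(const) G1=G1&G2=0&0=0 G2=(0+0>=2)=0 G3=G1&G0=0&1=0 -> 1000

1000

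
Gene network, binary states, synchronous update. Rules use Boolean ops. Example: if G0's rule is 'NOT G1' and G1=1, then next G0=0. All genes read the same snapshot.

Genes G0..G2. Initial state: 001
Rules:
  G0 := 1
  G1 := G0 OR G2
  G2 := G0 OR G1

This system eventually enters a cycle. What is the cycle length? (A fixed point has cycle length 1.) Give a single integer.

Answer: 1

Derivation:
Step 0: 001
Step 1: G0=1(const) G1=G0|G2=0|1=1 G2=G0|G1=0|0=0 -> 110
Step 2: G0=1(const) G1=G0|G2=1|0=1 G2=G0|G1=1|1=1 -> 111
Step 3: G0=1(const) G1=G0|G2=1|1=1 G2=G0|G1=1|1=1 -> 111
State from step 3 equals state from step 2 -> cycle length 1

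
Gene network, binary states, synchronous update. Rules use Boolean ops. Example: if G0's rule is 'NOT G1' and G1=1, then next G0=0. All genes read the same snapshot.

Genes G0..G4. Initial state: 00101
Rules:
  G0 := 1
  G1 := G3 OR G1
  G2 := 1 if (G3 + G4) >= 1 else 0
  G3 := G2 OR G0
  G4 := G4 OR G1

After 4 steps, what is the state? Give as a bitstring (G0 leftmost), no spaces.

Step 1: G0=1(const) G1=G3|G1=0|0=0 G2=(0+1>=1)=1 G3=G2|G0=1|0=1 G4=G4|G1=1|0=1 -> 10111
Step 2: G0=1(const) G1=G3|G1=1|0=1 G2=(1+1>=1)=1 G3=G2|G0=1|1=1 G4=G4|G1=1|0=1 -> 11111
Step 3: G0=1(const) G1=G3|G1=1|1=1 G2=(1+1>=1)=1 G3=G2|G0=1|1=1 G4=G4|G1=1|1=1 -> 11111
Step 4: G0=1(const) G1=G3|G1=1|1=1 G2=(1+1>=1)=1 G3=G2|G0=1|1=1 G4=G4|G1=1|1=1 -> 11111

11111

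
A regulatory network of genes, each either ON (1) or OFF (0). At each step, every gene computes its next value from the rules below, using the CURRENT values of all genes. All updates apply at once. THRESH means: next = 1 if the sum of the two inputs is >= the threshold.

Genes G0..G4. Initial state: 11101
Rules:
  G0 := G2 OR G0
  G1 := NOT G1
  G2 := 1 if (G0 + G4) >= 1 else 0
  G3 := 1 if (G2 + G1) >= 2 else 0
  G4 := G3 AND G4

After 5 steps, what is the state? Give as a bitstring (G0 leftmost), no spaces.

Step 1: G0=G2|G0=1|1=1 G1=NOT G1=NOT 1=0 G2=(1+1>=1)=1 G3=(1+1>=2)=1 G4=G3&G4=0&1=0 -> 10110
Step 2: G0=G2|G0=1|1=1 G1=NOT G1=NOT 0=1 G2=(1+0>=1)=1 G3=(1+0>=2)=0 G4=G3&G4=1&0=0 -> 11100
Step 3: G0=G2|G0=1|1=1 G1=NOT G1=NOT 1=0 G2=(1+0>=1)=1 G3=(1+1>=2)=1 G4=G3&G4=0&0=0 -> 10110
Step 4: G0=G2|G0=1|1=1 G1=NOT G1=NOT 0=1 G2=(1+0>=1)=1 G3=(1+0>=2)=0 G4=G3&G4=1&0=0 -> 11100
Step 5: G0=G2|G0=1|1=1 G1=NOT G1=NOT 1=0 G2=(1+0>=1)=1 G3=(1+1>=2)=1 G4=G3&G4=0&0=0 -> 10110

10110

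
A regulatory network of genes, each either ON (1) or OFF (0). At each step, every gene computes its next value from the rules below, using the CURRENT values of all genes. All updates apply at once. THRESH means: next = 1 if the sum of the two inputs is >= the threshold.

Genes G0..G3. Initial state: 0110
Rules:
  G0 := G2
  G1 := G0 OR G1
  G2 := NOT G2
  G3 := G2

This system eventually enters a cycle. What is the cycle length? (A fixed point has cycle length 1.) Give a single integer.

Step 0: 0110
Step 1: G0=G2=1 G1=G0|G1=0|1=1 G2=NOT G2=NOT 1=0 G3=G2=1 -> 1101
Step 2: G0=G2=0 G1=G0|G1=1|1=1 G2=NOT G2=NOT 0=1 G3=G2=0 -> 0110
State from step 2 equals state from step 0 -> cycle length 2

Answer: 2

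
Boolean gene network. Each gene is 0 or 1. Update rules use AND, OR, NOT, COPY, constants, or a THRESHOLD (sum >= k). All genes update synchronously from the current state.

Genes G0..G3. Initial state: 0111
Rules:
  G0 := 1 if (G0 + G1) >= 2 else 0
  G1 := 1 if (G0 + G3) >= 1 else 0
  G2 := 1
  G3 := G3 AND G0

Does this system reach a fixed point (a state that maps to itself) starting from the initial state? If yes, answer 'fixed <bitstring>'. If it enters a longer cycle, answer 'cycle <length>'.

Answer: fixed 0010

Derivation:
Step 0: 0111
Step 1: G0=(0+1>=2)=0 G1=(0+1>=1)=1 G2=1(const) G3=G3&G0=1&0=0 -> 0110
Step 2: G0=(0+1>=2)=0 G1=(0+0>=1)=0 G2=1(const) G3=G3&G0=0&0=0 -> 0010
Step 3: G0=(0+0>=2)=0 G1=(0+0>=1)=0 G2=1(const) G3=G3&G0=0&0=0 -> 0010
Fixed point reached at step 2: 0010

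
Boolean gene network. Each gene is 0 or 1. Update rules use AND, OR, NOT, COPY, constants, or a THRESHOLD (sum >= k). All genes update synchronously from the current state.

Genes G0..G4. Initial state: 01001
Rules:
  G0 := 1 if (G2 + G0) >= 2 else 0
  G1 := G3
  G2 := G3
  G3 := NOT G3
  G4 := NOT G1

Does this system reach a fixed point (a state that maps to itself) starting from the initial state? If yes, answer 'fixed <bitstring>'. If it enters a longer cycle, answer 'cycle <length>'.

Answer: cycle 2

Derivation:
Step 0: 01001
Step 1: G0=(0+0>=2)=0 G1=G3=0 G2=G3=0 G3=NOT G3=NOT 0=1 G4=NOT G1=NOT 1=0 -> 00010
Step 2: G0=(0+0>=2)=0 G1=G3=1 G2=G3=1 G3=NOT G3=NOT 1=0 G4=NOT G1=NOT 0=1 -> 01101
Step 3: G0=(1+0>=2)=0 G1=G3=0 G2=G3=0 G3=NOT G3=NOT 0=1 G4=NOT G1=NOT 1=0 -> 00010
Cycle of length 2 starting at step 1 -> no fixed point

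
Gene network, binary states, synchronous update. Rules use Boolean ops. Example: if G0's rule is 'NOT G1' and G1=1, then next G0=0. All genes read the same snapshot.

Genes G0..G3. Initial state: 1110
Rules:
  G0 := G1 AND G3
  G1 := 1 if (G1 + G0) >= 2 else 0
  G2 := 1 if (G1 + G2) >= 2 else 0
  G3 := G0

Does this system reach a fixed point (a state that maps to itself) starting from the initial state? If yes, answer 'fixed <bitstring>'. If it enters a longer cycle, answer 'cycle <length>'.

Answer: fixed 0000

Derivation:
Step 0: 1110
Step 1: G0=G1&G3=1&0=0 G1=(1+1>=2)=1 G2=(1+1>=2)=1 G3=G0=1 -> 0111
Step 2: G0=G1&G3=1&1=1 G1=(1+0>=2)=0 G2=(1+1>=2)=1 G3=G0=0 -> 1010
Step 3: G0=G1&G3=0&0=0 G1=(0+1>=2)=0 G2=(0+1>=2)=0 G3=G0=1 -> 0001
Step 4: G0=G1&G3=0&1=0 G1=(0+0>=2)=0 G2=(0+0>=2)=0 G3=G0=0 -> 0000
Step 5: G0=G1&G3=0&0=0 G1=(0+0>=2)=0 G2=(0+0>=2)=0 G3=G0=0 -> 0000
Fixed point reached at step 4: 0000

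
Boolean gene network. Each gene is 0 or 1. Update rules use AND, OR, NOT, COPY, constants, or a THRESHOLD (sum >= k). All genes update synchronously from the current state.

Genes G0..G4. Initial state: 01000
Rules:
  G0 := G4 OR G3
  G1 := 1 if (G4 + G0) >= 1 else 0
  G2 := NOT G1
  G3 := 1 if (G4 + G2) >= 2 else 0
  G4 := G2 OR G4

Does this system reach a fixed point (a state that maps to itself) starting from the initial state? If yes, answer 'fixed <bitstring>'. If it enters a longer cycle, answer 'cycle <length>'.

Answer: fixed 11001

Derivation:
Step 0: 01000
Step 1: G0=G4|G3=0|0=0 G1=(0+0>=1)=0 G2=NOT G1=NOT 1=0 G3=(0+0>=2)=0 G4=G2|G4=0|0=0 -> 00000
Step 2: G0=G4|G3=0|0=0 G1=(0+0>=1)=0 G2=NOT G1=NOT 0=1 G3=(0+0>=2)=0 G4=G2|G4=0|0=0 -> 00100
Step 3: G0=G4|G3=0|0=0 G1=(0+0>=1)=0 G2=NOT G1=NOT 0=1 G3=(0+1>=2)=0 G4=G2|G4=1|0=1 -> 00101
Step 4: G0=G4|G3=1|0=1 G1=(1+0>=1)=1 G2=NOT G1=NOT 0=1 G3=(1+1>=2)=1 G4=G2|G4=1|1=1 -> 11111
Step 5: G0=G4|G3=1|1=1 G1=(1+1>=1)=1 G2=NOT G1=NOT 1=0 G3=(1+1>=2)=1 G4=G2|G4=1|1=1 -> 11011
Step 6: G0=G4|G3=1|1=1 G1=(1+1>=1)=1 G2=NOT G1=NOT 1=0 G3=(1+0>=2)=0 G4=G2|G4=0|1=1 -> 11001
Step 7: G0=G4|G3=1|0=1 G1=(1+1>=1)=1 G2=NOT G1=NOT 1=0 G3=(1+0>=2)=0 G4=G2|G4=0|1=1 -> 11001
Fixed point reached at step 6: 11001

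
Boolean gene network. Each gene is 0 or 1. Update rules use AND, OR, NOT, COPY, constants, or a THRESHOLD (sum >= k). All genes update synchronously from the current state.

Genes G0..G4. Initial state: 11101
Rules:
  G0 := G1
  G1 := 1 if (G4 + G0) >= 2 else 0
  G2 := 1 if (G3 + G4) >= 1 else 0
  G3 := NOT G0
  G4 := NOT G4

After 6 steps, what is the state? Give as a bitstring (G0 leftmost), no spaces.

Step 1: G0=G1=1 G1=(1+1>=2)=1 G2=(0+1>=1)=1 G3=NOT G0=NOT 1=0 G4=NOT G4=NOT 1=0 -> 11100
Step 2: G0=G1=1 G1=(0+1>=2)=0 G2=(0+0>=1)=0 G3=NOT G0=NOT 1=0 G4=NOT G4=NOT 0=1 -> 10001
Step 3: G0=G1=0 G1=(1+1>=2)=1 G2=(0+1>=1)=1 G3=NOT G0=NOT 1=0 G4=NOT G4=NOT 1=0 -> 01100
Step 4: G0=G1=1 G1=(0+0>=2)=0 G2=(0+0>=1)=0 G3=NOT G0=NOT 0=1 G4=NOT G4=NOT 0=1 -> 10011
Step 5: G0=G1=0 G1=(1+1>=2)=1 G2=(1+1>=1)=1 G3=NOT G0=NOT 1=0 G4=NOT G4=NOT 1=0 -> 01100
Step 6: G0=G1=1 G1=(0+0>=2)=0 G2=(0+0>=1)=0 G3=NOT G0=NOT 0=1 G4=NOT G4=NOT 0=1 -> 10011

10011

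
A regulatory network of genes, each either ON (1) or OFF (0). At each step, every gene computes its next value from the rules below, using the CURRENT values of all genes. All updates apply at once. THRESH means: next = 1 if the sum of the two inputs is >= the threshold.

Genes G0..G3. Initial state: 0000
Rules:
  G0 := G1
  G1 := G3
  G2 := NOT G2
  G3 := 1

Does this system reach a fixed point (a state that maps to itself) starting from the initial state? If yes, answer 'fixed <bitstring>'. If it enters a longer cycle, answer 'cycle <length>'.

Step 0: 0000
Step 1: G0=G1=0 G1=G3=0 G2=NOT G2=NOT 0=1 G3=1(const) -> 0011
Step 2: G0=G1=0 G1=G3=1 G2=NOT G2=NOT 1=0 G3=1(const) -> 0101
Step 3: G0=G1=1 G1=G3=1 G2=NOT G2=NOT 0=1 G3=1(const) -> 1111
Step 4: G0=G1=1 G1=G3=1 G2=NOT G2=NOT 1=0 G3=1(const) -> 1101
Step 5: G0=G1=1 G1=G3=1 G2=NOT G2=NOT 0=1 G3=1(const) -> 1111
Cycle of length 2 starting at step 3 -> no fixed point

Answer: cycle 2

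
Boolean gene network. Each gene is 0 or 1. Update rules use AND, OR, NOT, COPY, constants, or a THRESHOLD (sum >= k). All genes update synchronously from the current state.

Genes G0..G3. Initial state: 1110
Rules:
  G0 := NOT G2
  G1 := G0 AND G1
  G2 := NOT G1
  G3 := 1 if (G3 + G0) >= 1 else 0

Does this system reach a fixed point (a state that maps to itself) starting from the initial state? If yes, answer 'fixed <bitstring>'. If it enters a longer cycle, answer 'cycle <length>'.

Answer: fixed 0011

Derivation:
Step 0: 1110
Step 1: G0=NOT G2=NOT 1=0 G1=G0&G1=1&1=1 G2=NOT G1=NOT 1=0 G3=(0+1>=1)=1 -> 0101
Step 2: G0=NOT G2=NOT 0=1 G1=G0&G1=0&1=0 G2=NOT G1=NOT 1=0 G3=(1+0>=1)=1 -> 1001
Step 3: G0=NOT G2=NOT 0=1 G1=G0&G1=1&0=0 G2=NOT G1=NOT 0=1 G3=(1+1>=1)=1 -> 1011
Step 4: G0=NOT G2=NOT 1=0 G1=G0&G1=1&0=0 G2=NOT G1=NOT 0=1 G3=(1+1>=1)=1 -> 0011
Step 5: G0=NOT G2=NOT 1=0 G1=G0&G1=0&0=0 G2=NOT G1=NOT 0=1 G3=(1+0>=1)=1 -> 0011
Fixed point reached at step 4: 0011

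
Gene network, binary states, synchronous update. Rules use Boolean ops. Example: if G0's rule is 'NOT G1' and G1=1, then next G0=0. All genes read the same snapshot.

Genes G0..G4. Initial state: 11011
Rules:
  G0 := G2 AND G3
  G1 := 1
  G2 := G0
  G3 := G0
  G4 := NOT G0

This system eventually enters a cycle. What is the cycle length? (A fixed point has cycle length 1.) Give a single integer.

Answer: 2

Derivation:
Step 0: 11011
Step 1: G0=G2&G3=0&1=0 G1=1(const) G2=G0=1 G3=G0=1 G4=NOT G0=NOT 1=0 -> 01110
Step 2: G0=G2&G3=1&1=1 G1=1(const) G2=G0=0 G3=G0=0 G4=NOT G0=NOT 0=1 -> 11001
Step 3: G0=G2&G3=0&0=0 G1=1(const) G2=G0=1 G3=G0=1 G4=NOT G0=NOT 1=0 -> 01110
State from step 3 equals state from step 1 -> cycle length 2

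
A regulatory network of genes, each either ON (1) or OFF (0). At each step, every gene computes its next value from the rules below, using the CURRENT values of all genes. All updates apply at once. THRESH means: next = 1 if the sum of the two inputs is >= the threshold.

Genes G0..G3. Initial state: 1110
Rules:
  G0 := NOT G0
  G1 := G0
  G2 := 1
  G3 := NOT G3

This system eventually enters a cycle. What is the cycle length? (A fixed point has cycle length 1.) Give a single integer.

Step 0: 1110
Step 1: G0=NOT G0=NOT 1=0 G1=G0=1 G2=1(const) G3=NOT G3=NOT 0=1 -> 0111
Step 2: G0=NOT G0=NOT 0=1 G1=G0=0 G2=1(const) G3=NOT G3=NOT 1=0 -> 1010
Step 3: G0=NOT G0=NOT 1=0 G1=G0=1 G2=1(const) G3=NOT G3=NOT 0=1 -> 0111
State from step 3 equals state from step 1 -> cycle length 2

Answer: 2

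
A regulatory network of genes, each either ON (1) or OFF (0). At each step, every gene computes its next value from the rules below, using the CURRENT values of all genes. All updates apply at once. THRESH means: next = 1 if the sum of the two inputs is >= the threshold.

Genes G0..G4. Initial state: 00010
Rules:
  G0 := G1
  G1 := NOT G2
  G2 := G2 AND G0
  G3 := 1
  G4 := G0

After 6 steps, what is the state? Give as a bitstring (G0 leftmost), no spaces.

Step 1: G0=G1=0 G1=NOT G2=NOT 0=1 G2=G2&G0=0&0=0 G3=1(const) G4=G0=0 -> 01010
Step 2: G0=G1=1 G1=NOT G2=NOT 0=1 G2=G2&G0=0&0=0 G3=1(const) G4=G0=0 -> 11010
Step 3: G0=G1=1 G1=NOT G2=NOT 0=1 G2=G2&G0=0&1=0 G3=1(const) G4=G0=1 -> 11011
Step 4: G0=G1=1 G1=NOT G2=NOT 0=1 G2=G2&G0=0&1=0 G3=1(const) G4=G0=1 -> 11011
Step 5: G0=G1=1 G1=NOT G2=NOT 0=1 G2=G2&G0=0&1=0 G3=1(const) G4=G0=1 -> 11011
Step 6: G0=G1=1 G1=NOT G2=NOT 0=1 G2=G2&G0=0&1=0 G3=1(const) G4=G0=1 -> 11011

11011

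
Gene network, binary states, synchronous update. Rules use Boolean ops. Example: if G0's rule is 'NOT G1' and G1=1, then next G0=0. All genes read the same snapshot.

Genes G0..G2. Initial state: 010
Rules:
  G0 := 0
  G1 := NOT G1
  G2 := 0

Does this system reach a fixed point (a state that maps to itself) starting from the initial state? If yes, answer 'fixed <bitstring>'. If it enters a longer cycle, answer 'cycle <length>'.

Step 0: 010
Step 1: G0=0(const) G1=NOT G1=NOT 1=0 G2=0(const) -> 000
Step 2: G0=0(const) G1=NOT G1=NOT 0=1 G2=0(const) -> 010
Cycle of length 2 starting at step 0 -> no fixed point

Answer: cycle 2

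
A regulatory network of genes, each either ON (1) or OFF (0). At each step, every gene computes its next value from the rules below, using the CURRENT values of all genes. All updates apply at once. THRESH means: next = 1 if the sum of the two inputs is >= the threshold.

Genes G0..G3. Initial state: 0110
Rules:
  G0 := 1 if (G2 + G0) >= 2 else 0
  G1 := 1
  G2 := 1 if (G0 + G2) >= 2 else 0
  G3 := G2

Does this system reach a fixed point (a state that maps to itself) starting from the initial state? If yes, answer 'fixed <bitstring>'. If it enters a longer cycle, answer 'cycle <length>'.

Step 0: 0110
Step 1: G0=(1+0>=2)=0 G1=1(const) G2=(0+1>=2)=0 G3=G2=1 -> 0101
Step 2: G0=(0+0>=2)=0 G1=1(const) G2=(0+0>=2)=0 G3=G2=0 -> 0100
Step 3: G0=(0+0>=2)=0 G1=1(const) G2=(0+0>=2)=0 G3=G2=0 -> 0100
Fixed point reached at step 2: 0100

Answer: fixed 0100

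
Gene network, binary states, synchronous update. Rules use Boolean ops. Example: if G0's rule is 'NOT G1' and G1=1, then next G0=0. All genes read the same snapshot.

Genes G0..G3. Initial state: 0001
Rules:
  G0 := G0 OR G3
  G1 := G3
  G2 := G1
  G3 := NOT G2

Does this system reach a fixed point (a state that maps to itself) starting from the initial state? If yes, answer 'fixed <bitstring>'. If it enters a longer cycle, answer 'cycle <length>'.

Answer: cycle 6

Derivation:
Step 0: 0001
Step 1: G0=G0|G3=0|1=1 G1=G3=1 G2=G1=0 G3=NOT G2=NOT 0=1 -> 1101
Step 2: G0=G0|G3=1|1=1 G1=G3=1 G2=G1=1 G3=NOT G2=NOT 0=1 -> 1111
Step 3: G0=G0|G3=1|1=1 G1=G3=1 G2=G1=1 G3=NOT G2=NOT 1=0 -> 1110
Step 4: G0=G0|G3=1|0=1 G1=G3=0 G2=G1=1 G3=NOT G2=NOT 1=0 -> 1010
Step 5: G0=G0|G3=1|0=1 G1=G3=0 G2=G1=0 G3=NOT G2=NOT 1=0 -> 1000
Step 6: G0=G0|G3=1|0=1 G1=G3=0 G2=G1=0 G3=NOT G2=NOT 0=1 -> 1001
Step 7: G0=G0|G3=1|1=1 G1=G3=1 G2=G1=0 G3=NOT G2=NOT 0=1 -> 1101
Cycle of length 6 starting at step 1 -> no fixed point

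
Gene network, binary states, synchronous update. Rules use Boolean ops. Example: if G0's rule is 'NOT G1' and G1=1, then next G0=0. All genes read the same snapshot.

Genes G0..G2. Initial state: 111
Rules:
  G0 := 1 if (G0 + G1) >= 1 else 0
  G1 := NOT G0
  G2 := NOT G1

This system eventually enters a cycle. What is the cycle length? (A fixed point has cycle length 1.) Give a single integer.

Step 0: 111
Step 1: G0=(1+1>=1)=1 G1=NOT G0=NOT 1=0 G2=NOT G1=NOT 1=0 -> 100
Step 2: G0=(1+0>=1)=1 G1=NOT G0=NOT 1=0 G2=NOT G1=NOT 0=1 -> 101
Step 3: G0=(1+0>=1)=1 G1=NOT G0=NOT 1=0 G2=NOT G1=NOT 0=1 -> 101
State from step 3 equals state from step 2 -> cycle length 1

Answer: 1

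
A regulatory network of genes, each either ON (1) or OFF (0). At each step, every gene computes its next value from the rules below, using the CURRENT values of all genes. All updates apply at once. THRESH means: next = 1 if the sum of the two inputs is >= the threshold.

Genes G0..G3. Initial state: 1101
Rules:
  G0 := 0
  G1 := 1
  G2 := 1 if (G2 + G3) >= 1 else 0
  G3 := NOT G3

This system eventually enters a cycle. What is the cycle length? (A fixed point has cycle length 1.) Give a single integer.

Step 0: 1101
Step 1: G0=0(const) G1=1(const) G2=(0+1>=1)=1 G3=NOT G3=NOT 1=0 -> 0110
Step 2: G0=0(const) G1=1(const) G2=(1+0>=1)=1 G3=NOT G3=NOT 0=1 -> 0111
Step 3: G0=0(const) G1=1(const) G2=(1+1>=1)=1 G3=NOT G3=NOT 1=0 -> 0110
State from step 3 equals state from step 1 -> cycle length 2

Answer: 2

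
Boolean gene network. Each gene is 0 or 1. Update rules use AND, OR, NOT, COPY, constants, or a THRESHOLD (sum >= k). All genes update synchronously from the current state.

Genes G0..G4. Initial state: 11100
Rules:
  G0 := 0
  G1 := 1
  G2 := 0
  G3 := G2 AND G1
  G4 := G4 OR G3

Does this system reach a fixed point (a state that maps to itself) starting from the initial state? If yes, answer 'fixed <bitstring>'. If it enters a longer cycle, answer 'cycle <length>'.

Answer: fixed 01001

Derivation:
Step 0: 11100
Step 1: G0=0(const) G1=1(const) G2=0(const) G3=G2&G1=1&1=1 G4=G4|G3=0|0=0 -> 01010
Step 2: G0=0(const) G1=1(const) G2=0(const) G3=G2&G1=0&1=0 G4=G4|G3=0|1=1 -> 01001
Step 3: G0=0(const) G1=1(const) G2=0(const) G3=G2&G1=0&1=0 G4=G4|G3=1|0=1 -> 01001
Fixed point reached at step 2: 01001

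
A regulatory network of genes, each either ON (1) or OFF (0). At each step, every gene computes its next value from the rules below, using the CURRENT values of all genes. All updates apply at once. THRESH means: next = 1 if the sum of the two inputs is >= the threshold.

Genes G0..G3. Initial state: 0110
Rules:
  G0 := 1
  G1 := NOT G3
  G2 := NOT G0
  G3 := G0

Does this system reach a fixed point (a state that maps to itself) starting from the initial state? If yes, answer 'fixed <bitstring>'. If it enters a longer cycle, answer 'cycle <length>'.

Step 0: 0110
Step 1: G0=1(const) G1=NOT G3=NOT 0=1 G2=NOT G0=NOT 0=1 G3=G0=0 -> 1110
Step 2: G0=1(const) G1=NOT G3=NOT 0=1 G2=NOT G0=NOT 1=0 G3=G0=1 -> 1101
Step 3: G0=1(const) G1=NOT G3=NOT 1=0 G2=NOT G0=NOT 1=0 G3=G0=1 -> 1001
Step 4: G0=1(const) G1=NOT G3=NOT 1=0 G2=NOT G0=NOT 1=0 G3=G0=1 -> 1001
Fixed point reached at step 3: 1001

Answer: fixed 1001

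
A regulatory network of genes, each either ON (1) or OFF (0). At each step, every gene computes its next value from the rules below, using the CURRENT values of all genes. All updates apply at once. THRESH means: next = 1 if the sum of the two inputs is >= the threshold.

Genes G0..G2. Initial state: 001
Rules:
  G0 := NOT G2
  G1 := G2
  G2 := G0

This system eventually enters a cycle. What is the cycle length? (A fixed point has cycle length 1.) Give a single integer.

Answer: 4

Derivation:
Step 0: 001
Step 1: G0=NOT G2=NOT 1=0 G1=G2=1 G2=G0=0 -> 010
Step 2: G0=NOT G2=NOT 0=1 G1=G2=0 G2=G0=0 -> 100
Step 3: G0=NOT G2=NOT 0=1 G1=G2=0 G2=G0=1 -> 101
Step 4: G0=NOT G2=NOT 1=0 G1=G2=1 G2=G0=1 -> 011
Step 5: G0=NOT G2=NOT 1=0 G1=G2=1 G2=G0=0 -> 010
State from step 5 equals state from step 1 -> cycle length 4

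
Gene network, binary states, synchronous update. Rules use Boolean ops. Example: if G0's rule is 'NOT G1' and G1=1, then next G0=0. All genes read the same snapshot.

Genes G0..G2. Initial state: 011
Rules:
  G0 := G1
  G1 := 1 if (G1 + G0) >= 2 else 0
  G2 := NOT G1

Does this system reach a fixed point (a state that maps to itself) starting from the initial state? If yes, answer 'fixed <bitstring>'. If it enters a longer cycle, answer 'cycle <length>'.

Step 0: 011
Step 1: G0=G1=1 G1=(1+0>=2)=0 G2=NOT G1=NOT 1=0 -> 100
Step 2: G0=G1=0 G1=(0+1>=2)=0 G2=NOT G1=NOT 0=1 -> 001
Step 3: G0=G1=0 G1=(0+0>=2)=0 G2=NOT G1=NOT 0=1 -> 001
Fixed point reached at step 2: 001

Answer: fixed 001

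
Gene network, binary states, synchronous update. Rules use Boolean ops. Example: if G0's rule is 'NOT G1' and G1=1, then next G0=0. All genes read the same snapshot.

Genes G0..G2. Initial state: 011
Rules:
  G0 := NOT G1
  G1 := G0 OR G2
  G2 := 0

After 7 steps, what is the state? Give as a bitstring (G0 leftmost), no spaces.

Step 1: G0=NOT G1=NOT 1=0 G1=G0|G2=0|1=1 G2=0(const) -> 010
Step 2: G0=NOT G1=NOT 1=0 G1=G0|G2=0|0=0 G2=0(const) -> 000
Step 3: G0=NOT G1=NOT 0=1 G1=G0|G2=0|0=0 G2=0(const) -> 100
Step 4: G0=NOT G1=NOT 0=1 G1=G0|G2=1|0=1 G2=0(const) -> 110
Step 5: G0=NOT G1=NOT 1=0 G1=G0|G2=1|0=1 G2=0(const) -> 010
Step 6: G0=NOT G1=NOT 1=0 G1=G0|G2=0|0=0 G2=0(const) -> 000
Step 7: G0=NOT G1=NOT 0=1 G1=G0|G2=0|0=0 G2=0(const) -> 100

100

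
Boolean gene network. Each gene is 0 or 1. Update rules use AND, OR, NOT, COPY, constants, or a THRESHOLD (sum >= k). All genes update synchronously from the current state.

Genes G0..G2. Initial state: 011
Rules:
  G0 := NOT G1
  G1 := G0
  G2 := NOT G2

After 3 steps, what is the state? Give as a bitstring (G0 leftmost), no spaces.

Step 1: G0=NOT G1=NOT 1=0 G1=G0=0 G2=NOT G2=NOT 1=0 -> 000
Step 2: G0=NOT G1=NOT 0=1 G1=G0=0 G2=NOT G2=NOT 0=1 -> 101
Step 3: G0=NOT G1=NOT 0=1 G1=G0=1 G2=NOT G2=NOT 1=0 -> 110

110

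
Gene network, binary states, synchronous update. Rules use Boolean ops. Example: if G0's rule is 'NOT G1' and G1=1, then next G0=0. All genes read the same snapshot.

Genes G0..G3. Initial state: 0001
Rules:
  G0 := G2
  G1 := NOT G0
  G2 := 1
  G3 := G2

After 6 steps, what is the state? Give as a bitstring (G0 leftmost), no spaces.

Step 1: G0=G2=0 G1=NOT G0=NOT 0=1 G2=1(const) G3=G2=0 -> 0110
Step 2: G0=G2=1 G1=NOT G0=NOT 0=1 G2=1(const) G3=G2=1 -> 1111
Step 3: G0=G2=1 G1=NOT G0=NOT 1=0 G2=1(const) G3=G2=1 -> 1011
Step 4: G0=G2=1 G1=NOT G0=NOT 1=0 G2=1(const) G3=G2=1 -> 1011
Step 5: G0=G2=1 G1=NOT G0=NOT 1=0 G2=1(const) G3=G2=1 -> 1011
Step 6: G0=G2=1 G1=NOT G0=NOT 1=0 G2=1(const) G3=G2=1 -> 1011

1011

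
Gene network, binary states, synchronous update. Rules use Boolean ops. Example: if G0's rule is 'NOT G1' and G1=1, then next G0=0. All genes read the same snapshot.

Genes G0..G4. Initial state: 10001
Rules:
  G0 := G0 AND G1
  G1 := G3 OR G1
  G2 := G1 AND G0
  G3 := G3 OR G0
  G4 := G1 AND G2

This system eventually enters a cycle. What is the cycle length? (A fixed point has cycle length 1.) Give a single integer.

Answer: 1

Derivation:
Step 0: 10001
Step 1: G0=G0&G1=1&0=0 G1=G3|G1=0|0=0 G2=G1&G0=0&1=0 G3=G3|G0=0|1=1 G4=G1&G2=0&0=0 -> 00010
Step 2: G0=G0&G1=0&0=0 G1=G3|G1=1|0=1 G2=G1&G0=0&0=0 G3=G3|G0=1|0=1 G4=G1&G2=0&0=0 -> 01010
Step 3: G0=G0&G1=0&1=0 G1=G3|G1=1|1=1 G2=G1&G0=1&0=0 G3=G3|G0=1|0=1 G4=G1&G2=1&0=0 -> 01010
State from step 3 equals state from step 2 -> cycle length 1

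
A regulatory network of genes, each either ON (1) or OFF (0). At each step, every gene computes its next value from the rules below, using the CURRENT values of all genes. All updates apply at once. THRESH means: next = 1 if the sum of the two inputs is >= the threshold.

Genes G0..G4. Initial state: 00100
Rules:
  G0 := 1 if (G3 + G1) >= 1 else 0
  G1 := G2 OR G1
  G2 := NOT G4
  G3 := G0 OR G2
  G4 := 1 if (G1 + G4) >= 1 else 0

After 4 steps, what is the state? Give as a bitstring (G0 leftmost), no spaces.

Step 1: G0=(0+0>=1)=0 G1=G2|G1=1|0=1 G2=NOT G4=NOT 0=1 G3=G0|G2=0|1=1 G4=(0+0>=1)=0 -> 01110
Step 2: G0=(1+1>=1)=1 G1=G2|G1=1|1=1 G2=NOT G4=NOT 0=1 G3=G0|G2=0|1=1 G4=(1+0>=1)=1 -> 11111
Step 3: G0=(1+1>=1)=1 G1=G2|G1=1|1=1 G2=NOT G4=NOT 1=0 G3=G0|G2=1|1=1 G4=(1+1>=1)=1 -> 11011
Step 4: G0=(1+1>=1)=1 G1=G2|G1=0|1=1 G2=NOT G4=NOT 1=0 G3=G0|G2=1|0=1 G4=(1+1>=1)=1 -> 11011

11011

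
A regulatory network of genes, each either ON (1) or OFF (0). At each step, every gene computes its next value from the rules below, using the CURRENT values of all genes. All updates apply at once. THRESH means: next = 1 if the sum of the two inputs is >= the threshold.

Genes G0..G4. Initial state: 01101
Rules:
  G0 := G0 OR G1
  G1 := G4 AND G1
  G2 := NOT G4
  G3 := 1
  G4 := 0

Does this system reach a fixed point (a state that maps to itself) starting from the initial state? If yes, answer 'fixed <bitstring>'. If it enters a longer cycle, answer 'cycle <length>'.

Step 0: 01101
Step 1: G0=G0|G1=0|1=1 G1=G4&G1=1&1=1 G2=NOT G4=NOT 1=0 G3=1(const) G4=0(const) -> 11010
Step 2: G0=G0|G1=1|1=1 G1=G4&G1=0&1=0 G2=NOT G4=NOT 0=1 G3=1(const) G4=0(const) -> 10110
Step 3: G0=G0|G1=1|0=1 G1=G4&G1=0&0=0 G2=NOT G4=NOT 0=1 G3=1(const) G4=0(const) -> 10110
Fixed point reached at step 2: 10110

Answer: fixed 10110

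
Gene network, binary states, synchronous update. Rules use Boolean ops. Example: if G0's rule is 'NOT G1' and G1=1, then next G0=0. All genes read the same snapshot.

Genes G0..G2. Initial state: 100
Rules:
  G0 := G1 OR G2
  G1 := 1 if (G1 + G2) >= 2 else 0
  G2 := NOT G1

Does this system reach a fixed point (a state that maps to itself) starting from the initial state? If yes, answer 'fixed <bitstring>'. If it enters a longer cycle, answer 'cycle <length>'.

Step 0: 100
Step 1: G0=G1|G2=0|0=0 G1=(0+0>=2)=0 G2=NOT G1=NOT 0=1 -> 001
Step 2: G0=G1|G2=0|1=1 G1=(0+1>=2)=0 G2=NOT G1=NOT 0=1 -> 101
Step 3: G0=G1|G2=0|1=1 G1=(0+1>=2)=0 G2=NOT G1=NOT 0=1 -> 101
Fixed point reached at step 2: 101

Answer: fixed 101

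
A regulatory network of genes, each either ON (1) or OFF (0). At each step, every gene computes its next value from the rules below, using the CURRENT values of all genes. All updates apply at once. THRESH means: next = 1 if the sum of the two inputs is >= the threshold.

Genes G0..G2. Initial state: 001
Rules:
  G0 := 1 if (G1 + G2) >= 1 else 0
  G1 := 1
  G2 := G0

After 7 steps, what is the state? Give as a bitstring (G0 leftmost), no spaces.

Step 1: G0=(0+1>=1)=1 G1=1(const) G2=G0=0 -> 110
Step 2: G0=(1+0>=1)=1 G1=1(const) G2=G0=1 -> 111
Step 3: G0=(1+1>=1)=1 G1=1(const) G2=G0=1 -> 111
Step 4: G0=(1+1>=1)=1 G1=1(const) G2=G0=1 -> 111
Step 5: G0=(1+1>=1)=1 G1=1(const) G2=G0=1 -> 111
Step 6: G0=(1+1>=1)=1 G1=1(const) G2=G0=1 -> 111
Step 7: G0=(1+1>=1)=1 G1=1(const) G2=G0=1 -> 111

111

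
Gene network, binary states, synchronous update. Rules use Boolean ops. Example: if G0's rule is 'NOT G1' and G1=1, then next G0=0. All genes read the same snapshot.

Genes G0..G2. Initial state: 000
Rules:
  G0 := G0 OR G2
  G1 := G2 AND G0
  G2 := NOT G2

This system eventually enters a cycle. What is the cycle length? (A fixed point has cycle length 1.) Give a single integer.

Step 0: 000
Step 1: G0=G0|G2=0|0=0 G1=G2&G0=0&0=0 G2=NOT G2=NOT 0=1 -> 001
Step 2: G0=G0|G2=0|1=1 G1=G2&G0=1&0=0 G2=NOT G2=NOT 1=0 -> 100
Step 3: G0=G0|G2=1|0=1 G1=G2&G0=0&1=0 G2=NOT G2=NOT 0=1 -> 101
Step 4: G0=G0|G2=1|1=1 G1=G2&G0=1&1=1 G2=NOT G2=NOT 1=0 -> 110
Step 5: G0=G0|G2=1|0=1 G1=G2&G0=0&1=0 G2=NOT G2=NOT 0=1 -> 101
State from step 5 equals state from step 3 -> cycle length 2

Answer: 2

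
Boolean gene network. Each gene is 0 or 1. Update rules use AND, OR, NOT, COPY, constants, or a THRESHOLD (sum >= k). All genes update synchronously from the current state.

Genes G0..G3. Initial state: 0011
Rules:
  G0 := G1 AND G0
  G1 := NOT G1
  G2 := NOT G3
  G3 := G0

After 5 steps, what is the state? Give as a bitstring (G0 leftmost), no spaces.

Step 1: G0=G1&G0=0&0=0 G1=NOT G1=NOT 0=1 G2=NOT G3=NOT 1=0 G3=G0=0 -> 0100
Step 2: G0=G1&G0=1&0=0 G1=NOT G1=NOT 1=0 G2=NOT G3=NOT 0=1 G3=G0=0 -> 0010
Step 3: G0=G1&G0=0&0=0 G1=NOT G1=NOT 0=1 G2=NOT G3=NOT 0=1 G3=G0=0 -> 0110
Step 4: G0=G1&G0=1&0=0 G1=NOT G1=NOT 1=0 G2=NOT G3=NOT 0=1 G3=G0=0 -> 0010
Step 5: G0=G1&G0=0&0=0 G1=NOT G1=NOT 0=1 G2=NOT G3=NOT 0=1 G3=G0=0 -> 0110

0110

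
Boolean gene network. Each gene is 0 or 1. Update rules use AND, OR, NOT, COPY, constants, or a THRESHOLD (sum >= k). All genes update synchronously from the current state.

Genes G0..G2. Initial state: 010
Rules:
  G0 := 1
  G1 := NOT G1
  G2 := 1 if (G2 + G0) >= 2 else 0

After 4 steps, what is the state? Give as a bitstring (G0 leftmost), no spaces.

Step 1: G0=1(const) G1=NOT G1=NOT 1=0 G2=(0+0>=2)=0 -> 100
Step 2: G0=1(const) G1=NOT G1=NOT 0=1 G2=(0+1>=2)=0 -> 110
Step 3: G0=1(const) G1=NOT G1=NOT 1=0 G2=(0+1>=2)=0 -> 100
Step 4: G0=1(const) G1=NOT G1=NOT 0=1 G2=(0+1>=2)=0 -> 110

110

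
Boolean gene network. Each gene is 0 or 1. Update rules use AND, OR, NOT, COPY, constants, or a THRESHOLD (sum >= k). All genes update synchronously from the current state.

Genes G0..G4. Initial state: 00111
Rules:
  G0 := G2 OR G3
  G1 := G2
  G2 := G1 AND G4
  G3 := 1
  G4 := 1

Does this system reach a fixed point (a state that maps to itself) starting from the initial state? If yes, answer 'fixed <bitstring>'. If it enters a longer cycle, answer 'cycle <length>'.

Answer: cycle 2

Derivation:
Step 0: 00111
Step 1: G0=G2|G3=1|1=1 G1=G2=1 G2=G1&G4=0&1=0 G3=1(const) G4=1(const) -> 11011
Step 2: G0=G2|G3=0|1=1 G1=G2=0 G2=G1&G4=1&1=1 G3=1(const) G4=1(const) -> 10111
Step 3: G0=G2|G3=1|1=1 G1=G2=1 G2=G1&G4=0&1=0 G3=1(const) G4=1(const) -> 11011
Cycle of length 2 starting at step 1 -> no fixed point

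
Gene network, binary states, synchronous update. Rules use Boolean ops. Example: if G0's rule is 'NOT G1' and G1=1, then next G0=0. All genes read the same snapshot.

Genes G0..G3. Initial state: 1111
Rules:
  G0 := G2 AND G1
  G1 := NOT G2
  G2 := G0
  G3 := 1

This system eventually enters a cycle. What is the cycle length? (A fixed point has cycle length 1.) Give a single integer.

Answer: 1

Derivation:
Step 0: 1111
Step 1: G0=G2&G1=1&1=1 G1=NOT G2=NOT 1=0 G2=G0=1 G3=1(const) -> 1011
Step 2: G0=G2&G1=1&0=0 G1=NOT G2=NOT 1=0 G2=G0=1 G3=1(const) -> 0011
Step 3: G0=G2&G1=1&0=0 G1=NOT G2=NOT 1=0 G2=G0=0 G3=1(const) -> 0001
Step 4: G0=G2&G1=0&0=0 G1=NOT G2=NOT 0=1 G2=G0=0 G3=1(const) -> 0101
Step 5: G0=G2&G1=0&1=0 G1=NOT G2=NOT 0=1 G2=G0=0 G3=1(const) -> 0101
State from step 5 equals state from step 4 -> cycle length 1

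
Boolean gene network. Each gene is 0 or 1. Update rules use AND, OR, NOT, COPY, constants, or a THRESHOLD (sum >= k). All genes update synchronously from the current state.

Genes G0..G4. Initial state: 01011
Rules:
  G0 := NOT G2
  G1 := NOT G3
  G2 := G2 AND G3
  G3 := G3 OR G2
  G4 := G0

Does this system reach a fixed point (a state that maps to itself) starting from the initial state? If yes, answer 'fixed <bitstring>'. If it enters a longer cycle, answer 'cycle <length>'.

Answer: fixed 10011

Derivation:
Step 0: 01011
Step 1: G0=NOT G2=NOT 0=1 G1=NOT G3=NOT 1=0 G2=G2&G3=0&1=0 G3=G3|G2=1|0=1 G4=G0=0 -> 10010
Step 2: G0=NOT G2=NOT 0=1 G1=NOT G3=NOT 1=0 G2=G2&G3=0&1=0 G3=G3|G2=1|0=1 G4=G0=1 -> 10011
Step 3: G0=NOT G2=NOT 0=1 G1=NOT G3=NOT 1=0 G2=G2&G3=0&1=0 G3=G3|G2=1|0=1 G4=G0=1 -> 10011
Fixed point reached at step 2: 10011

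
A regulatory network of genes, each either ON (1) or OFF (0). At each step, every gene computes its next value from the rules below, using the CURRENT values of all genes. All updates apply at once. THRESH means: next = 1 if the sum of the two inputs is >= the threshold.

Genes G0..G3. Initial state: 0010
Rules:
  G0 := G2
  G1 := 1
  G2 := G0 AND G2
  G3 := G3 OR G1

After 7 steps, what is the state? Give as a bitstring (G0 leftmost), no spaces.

Step 1: G0=G2=1 G1=1(const) G2=G0&G2=0&1=0 G3=G3|G1=0|0=0 -> 1100
Step 2: G0=G2=0 G1=1(const) G2=G0&G2=1&0=0 G3=G3|G1=0|1=1 -> 0101
Step 3: G0=G2=0 G1=1(const) G2=G0&G2=0&0=0 G3=G3|G1=1|1=1 -> 0101
Step 4: G0=G2=0 G1=1(const) G2=G0&G2=0&0=0 G3=G3|G1=1|1=1 -> 0101
Step 5: G0=G2=0 G1=1(const) G2=G0&G2=0&0=0 G3=G3|G1=1|1=1 -> 0101
Step 6: G0=G2=0 G1=1(const) G2=G0&G2=0&0=0 G3=G3|G1=1|1=1 -> 0101
Step 7: G0=G2=0 G1=1(const) G2=G0&G2=0&0=0 G3=G3|G1=1|1=1 -> 0101

0101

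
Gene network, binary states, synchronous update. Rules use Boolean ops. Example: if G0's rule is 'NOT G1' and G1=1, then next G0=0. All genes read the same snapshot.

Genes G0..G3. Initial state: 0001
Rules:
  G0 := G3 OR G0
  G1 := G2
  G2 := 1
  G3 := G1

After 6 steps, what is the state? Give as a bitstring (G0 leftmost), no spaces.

Step 1: G0=G3|G0=1|0=1 G1=G2=0 G2=1(const) G3=G1=0 -> 1010
Step 2: G0=G3|G0=0|1=1 G1=G2=1 G2=1(const) G3=G1=0 -> 1110
Step 3: G0=G3|G0=0|1=1 G1=G2=1 G2=1(const) G3=G1=1 -> 1111
Step 4: G0=G3|G0=1|1=1 G1=G2=1 G2=1(const) G3=G1=1 -> 1111
Step 5: G0=G3|G0=1|1=1 G1=G2=1 G2=1(const) G3=G1=1 -> 1111
Step 6: G0=G3|G0=1|1=1 G1=G2=1 G2=1(const) G3=G1=1 -> 1111

1111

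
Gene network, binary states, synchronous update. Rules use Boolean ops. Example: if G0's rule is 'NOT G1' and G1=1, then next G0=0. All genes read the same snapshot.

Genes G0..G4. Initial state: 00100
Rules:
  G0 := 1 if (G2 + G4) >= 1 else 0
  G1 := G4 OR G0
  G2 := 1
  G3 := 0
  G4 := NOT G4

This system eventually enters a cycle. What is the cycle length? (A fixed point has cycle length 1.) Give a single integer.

Step 0: 00100
Step 1: G0=(1+0>=1)=1 G1=G4|G0=0|0=0 G2=1(const) G3=0(const) G4=NOT G4=NOT 0=1 -> 10101
Step 2: G0=(1+1>=1)=1 G1=G4|G0=1|1=1 G2=1(const) G3=0(const) G4=NOT G4=NOT 1=0 -> 11100
Step 3: G0=(1+0>=1)=1 G1=G4|G0=0|1=1 G2=1(const) G3=0(const) G4=NOT G4=NOT 0=1 -> 11101
Step 4: G0=(1+1>=1)=1 G1=G4|G0=1|1=1 G2=1(const) G3=0(const) G4=NOT G4=NOT 1=0 -> 11100
State from step 4 equals state from step 2 -> cycle length 2

Answer: 2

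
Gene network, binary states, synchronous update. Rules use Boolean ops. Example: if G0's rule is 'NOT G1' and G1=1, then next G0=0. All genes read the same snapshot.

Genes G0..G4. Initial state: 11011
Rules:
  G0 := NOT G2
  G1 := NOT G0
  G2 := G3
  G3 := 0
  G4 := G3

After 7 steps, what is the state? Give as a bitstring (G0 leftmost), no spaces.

Step 1: G0=NOT G2=NOT 0=1 G1=NOT G0=NOT 1=0 G2=G3=1 G3=0(const) G4=G3=1 -> 10101
Step 2: G0=NOT G2=NOT 1=0 G1=NOT G0=NOT 1=0 G2=G3=0 G3=0(const) G4=G3=0 -> 00000
Step 3: G0=NOT G2=NOT 0=1 G1=NOT G0=NOT 0=1 G2=G3=0 G3=0(const) G4=G3=0 -> 11000
Step 4: G0=NOT G2=NOT 0=1 G1=NOT G0=NOT 1=0 G2=G3=0 G3=0(const) G4=G3=0 -> 10000
Step 5: G0=NOT G2=NOT 0=1 G1=NOT G0=NOT 1=0 G2=G3=0 G3=0(const) G4=G3=0 -> 10000
Step 6: G0=NOT G2=NOT 0=1 G1=NOT G0=NOT 1=0 G2=G3=0 G3=0(const) G4=G3=0 -> 10000
Step 7: G0=NOT G2=NOT 0=1 G1=NOT G0=NOT 1=0 G2=G3=0 G3=0(const) G4=G3=0 -> 10000

10000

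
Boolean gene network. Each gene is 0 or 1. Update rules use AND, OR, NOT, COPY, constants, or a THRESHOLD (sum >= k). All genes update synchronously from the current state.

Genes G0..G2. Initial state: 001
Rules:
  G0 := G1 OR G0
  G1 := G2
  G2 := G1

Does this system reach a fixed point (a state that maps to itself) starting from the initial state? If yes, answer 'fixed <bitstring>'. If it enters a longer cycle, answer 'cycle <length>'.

Step 0: 001
Step 1: G0=G1|G0=0|0=0 G1=G2=1 G2=G1=0 -> 010
Step 2: G0=G1|G0=1|0=1 G1=G2=0 G2=G1=1 -> 101
Step 3: G0=G1|G0=0|1=1 G1=G2=1 G2=G1=0 -> 110
Step 4: G0=G1|G0=1|1=1 G1=G2=0 G2=G1=1 -> 101
Cycle of length 2 starting at step 2 -> no fixed point

Answer: cycle 2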